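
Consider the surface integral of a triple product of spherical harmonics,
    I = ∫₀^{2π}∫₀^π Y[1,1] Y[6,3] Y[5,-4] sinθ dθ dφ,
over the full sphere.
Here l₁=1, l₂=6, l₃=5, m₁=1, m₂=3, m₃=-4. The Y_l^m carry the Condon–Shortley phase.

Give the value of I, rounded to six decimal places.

-0.070770

Checks pass: Σm=0; 12 even; l₃=5∈[5,7].
(2·1+1)(2·6+1)(2·5+1) = 429
Δ: 2! 0! 10! / 13! → 1/858
sum: t=1:−1/14400 = -1/14400
3j²(1 6 5; 0 0 0) = Δ·Π!·Σ² = 6/143  (sign +1)
sum: t=0:+1/725760 = 1/725760
3j²(1 6 5; 1 3 -4) = Δ·Π!·Σ² = 1/286  (sign -1)
combine: 4πI² = 429·6/143·1/286 = 9/143
take √, sign -1: I = -0.07076985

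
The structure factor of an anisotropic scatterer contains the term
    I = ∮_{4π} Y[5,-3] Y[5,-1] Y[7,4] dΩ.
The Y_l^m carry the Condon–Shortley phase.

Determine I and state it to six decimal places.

Σlᵢ=17 odd — θ-integrand is odd under cosθ→−cosθ; I=0

0.000000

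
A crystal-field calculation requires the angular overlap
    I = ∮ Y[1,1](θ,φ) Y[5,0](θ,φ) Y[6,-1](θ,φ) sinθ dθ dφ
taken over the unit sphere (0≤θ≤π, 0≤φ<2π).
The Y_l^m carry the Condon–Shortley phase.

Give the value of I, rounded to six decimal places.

-0.187239

m-sum 0 ✓  L=12 even ✓  4≤6≤6 ✓
Π(2lᵢ+1) = 3×11×13 = 429
triangle coeff Δ(1,5,6) = 1/858
Σ_t [0,0]: t=0:+1/14400 = 1/14400
(3j)²=6/143 [(1 5 6; 0 0 0)], sign=+1
Σ_t [0,0]: t=0:+1/28800 = 1/28800
(3j)²=7/286 [(1 5 6; 1 0 -1)], sign=-1
⇒ 4πI² = 63/143
I = (-1)√(63/143/(4π)) = -0.18723944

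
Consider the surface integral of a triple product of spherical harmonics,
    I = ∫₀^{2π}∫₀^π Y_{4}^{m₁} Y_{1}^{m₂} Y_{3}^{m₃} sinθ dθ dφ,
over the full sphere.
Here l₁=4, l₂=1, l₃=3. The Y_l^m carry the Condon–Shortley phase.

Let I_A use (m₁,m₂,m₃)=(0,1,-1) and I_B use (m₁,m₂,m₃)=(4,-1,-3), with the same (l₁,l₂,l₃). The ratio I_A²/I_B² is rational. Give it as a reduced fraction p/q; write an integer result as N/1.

Shared (l₁,l₂,l₃)=(4,1,3): N and (l;000)² cancel in I_A²/I_B².
A: Δ = 2!·6!·0!/9! = 1/252; Racah Σ t=2..2: t=2:+1/96 = 1/96; ⇒ 3j(4 1 3; 0 1 -1)² = 1/42, sgn +1
B: Δ = 2!·6!·0!/9! = 1/252; Racah Σ t=0..0: t=0:+1/1440 = 1/1440; ⇒ 3j(4 1 3; 4 -1 -3)² = 1/9, sgn +1
I_A²/I_B² = (1/42)/(1/9) = 3/14

3/14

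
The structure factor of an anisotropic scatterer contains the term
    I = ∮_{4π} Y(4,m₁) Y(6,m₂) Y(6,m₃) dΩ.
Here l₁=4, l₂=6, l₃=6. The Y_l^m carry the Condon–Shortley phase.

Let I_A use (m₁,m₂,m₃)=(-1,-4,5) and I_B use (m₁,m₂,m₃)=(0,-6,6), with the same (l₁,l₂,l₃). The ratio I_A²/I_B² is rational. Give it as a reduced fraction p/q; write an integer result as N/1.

Same 4,6,6: normalisation and zero-m 3j drop out of the ratio.
A: Δ: 4! 4! 8! / 17! → 1/15315300; sum: t=1:−1/725760 t=2:+1/967680 = -1/2903040; 3j²(4 6 6; -1 -4 5) = Δ·Π!·Σ² = 5/3094  (sign +1)
B: Δ: 4! 4! 8! / 17! → 1/15315300; sum: t=0:+1/23224320 = 1/23224320; 3j²(4 6 6; 0 -6 6) = Δ·Π!·Σ² = 99/6188  (sign +1)
I_A²/I_B² = (5/3094)/(99/6188) = 10/99

10/99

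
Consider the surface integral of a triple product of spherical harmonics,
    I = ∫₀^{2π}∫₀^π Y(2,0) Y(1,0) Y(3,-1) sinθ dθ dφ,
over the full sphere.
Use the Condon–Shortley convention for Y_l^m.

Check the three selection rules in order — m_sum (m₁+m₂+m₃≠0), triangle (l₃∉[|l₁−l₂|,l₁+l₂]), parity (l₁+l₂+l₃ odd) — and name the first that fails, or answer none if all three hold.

m_sum

Σmᵢ = -1  ✗
l₃∈[|l₁−l₂|,l₁+l₂]=[1,3], have l₃=3
Σlᵢ = 6 ⇒ even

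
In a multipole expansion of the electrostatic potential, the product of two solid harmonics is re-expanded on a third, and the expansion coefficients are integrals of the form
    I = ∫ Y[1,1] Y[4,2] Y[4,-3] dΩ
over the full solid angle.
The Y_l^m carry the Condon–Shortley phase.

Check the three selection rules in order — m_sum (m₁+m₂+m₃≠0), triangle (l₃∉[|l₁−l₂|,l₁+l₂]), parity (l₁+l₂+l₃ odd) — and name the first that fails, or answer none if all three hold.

Σmᵢ = 0  ✓
l₃∈[|l₁−l₂|,l₁+l₂]=[3,5], have l₃=4  ✓
Σlᵢ = 9 ⇒ odd  ✗

parity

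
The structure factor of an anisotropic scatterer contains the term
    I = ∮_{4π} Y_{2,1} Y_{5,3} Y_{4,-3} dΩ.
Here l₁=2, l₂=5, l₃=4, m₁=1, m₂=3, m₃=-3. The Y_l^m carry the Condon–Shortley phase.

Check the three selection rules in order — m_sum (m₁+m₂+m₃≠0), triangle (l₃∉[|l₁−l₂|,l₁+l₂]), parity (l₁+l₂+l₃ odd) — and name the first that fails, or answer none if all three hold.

m_sum

Σmᵢ = 1  ✗
l₃∈[|l₁−l₂|,l₁+l₂]=[3,7], have l₃=4
Σlᵢ = 11 ⇒ odd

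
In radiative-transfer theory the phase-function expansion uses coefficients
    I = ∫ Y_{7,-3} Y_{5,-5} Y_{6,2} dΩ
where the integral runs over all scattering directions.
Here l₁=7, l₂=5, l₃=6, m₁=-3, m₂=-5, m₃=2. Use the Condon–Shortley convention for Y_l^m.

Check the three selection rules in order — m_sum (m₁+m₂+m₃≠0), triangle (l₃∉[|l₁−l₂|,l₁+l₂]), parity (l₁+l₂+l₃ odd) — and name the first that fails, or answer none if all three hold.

azimuthal sum: -3 − 5 + 2 = -6  ✗
2 ≤ 6 ≤ 12 (triangle on l)
L = 7 + 5 + 6 = 18 (even)

m_sum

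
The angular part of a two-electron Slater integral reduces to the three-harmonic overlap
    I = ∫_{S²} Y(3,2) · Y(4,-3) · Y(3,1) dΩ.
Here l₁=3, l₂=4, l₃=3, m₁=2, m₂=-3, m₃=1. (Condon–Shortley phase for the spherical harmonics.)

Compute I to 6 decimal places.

Rules hold: Σm=0, L=10 even, 1≤3≤7.
N = 7·9·7 = 441
Δ = 4!·2!·4!/11! = 1/34650
Racah Σ t=1..3: t=1:−1/72 t=2:+1/16 t=3:−1/72 = 5/144
⇒ 3j(3 4 3; 0 0 0)² = 2/77, sgn -1
Racah Σ t=0..1: t=0:+1/144 t=1:−1/288 = 1/288
⇒ 3j(3 4 3; 2 -3 1)² = 1/99, sgn +1
4πI² = N·(3j₀)²·(3jₘ)² = 14/121
I = -1·√(0.115702/4π) = -0.09595473

-0.095955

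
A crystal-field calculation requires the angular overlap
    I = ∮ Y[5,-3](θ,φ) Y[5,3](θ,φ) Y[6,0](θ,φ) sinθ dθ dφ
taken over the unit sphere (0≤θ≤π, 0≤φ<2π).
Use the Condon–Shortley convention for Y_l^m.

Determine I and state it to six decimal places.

m-sum 0 ✓  L=16 even ✓  0≤6≤10 ✓
Π(2lᵢ+1) = 11×11×13 = 1573
triangle coeff Δ(5,5,6) = 1/28588560
Σ_t [0,4]: t=0:+1/345600 t=1:−1/13824 t=2:+1/5184 t=3:−1/13824 t=4:+1/345600 = 7/129600
(3j)²=80/7293 [(5 5 6; 0 0 0)], sign=+1
Σ_t [2,4]: t=2:+1/2073600 t=3:−1/86400 t=4:+1/55296 = 29/4147200
(3j)²=841/145860 [(5 5 6; -3 3 0)], sign=+1
⇒ 4πI² = 3364/33813
I = (+1)√(3364/33813/(4π)) = 0.08897771

0.088978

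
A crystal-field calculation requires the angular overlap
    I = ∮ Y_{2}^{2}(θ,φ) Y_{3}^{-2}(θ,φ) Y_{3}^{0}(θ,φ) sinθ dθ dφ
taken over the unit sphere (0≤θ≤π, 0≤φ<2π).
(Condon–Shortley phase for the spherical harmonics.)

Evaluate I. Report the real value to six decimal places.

Checks pass: Σm=0; 8 even; l₃=3∈[1,5].
(2·2+1)(2·3+1)(2·3+1) = 245
Δ: 2! 2! 4! / 9! → 1/3780
sum: t=0:+1/24 t=1:−1/4 t=2:+1/24 = -1/6
3j²(2 3 3; 0 0 0) = Δ·Π!·Σ² = 4/105  (sign +1)
sum: t=0:+1/24 = 1/24
3j²(2 3 3; 2 -2 0) = Δ·Π!·Σ² = 1/21  (sign -1)
combine: 4πI² = 245·4/105·1/21 = 4/9
take √, sign -1: I = -0.18806319

-0.188063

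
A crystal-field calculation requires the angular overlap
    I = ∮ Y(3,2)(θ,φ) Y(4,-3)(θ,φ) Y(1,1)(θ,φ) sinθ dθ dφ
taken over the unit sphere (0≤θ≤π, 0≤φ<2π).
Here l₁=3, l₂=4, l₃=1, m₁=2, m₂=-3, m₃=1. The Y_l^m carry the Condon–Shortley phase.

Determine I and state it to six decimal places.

Checks pass: Σm=0; 8 even; l₃=1∈[1,7].
(2·3+1)(2·4+1)(2·1+1) = 189
Δ: 6! 0! 2! / 9! → 1/252
sum: t=3:−1/36 = -1/36
3j²(3 4 1; 0 0 0) = Δ·Π!·Σ² = 4/63  (sign +1)
sum: t=1:−1/240 = -1/240
3j²(3 4 1; 2 -3 1) = Δ·Π!·Σ² = 1/12  (sign -1)
combine: 4πI² = 189·4/63·1/12 = 1/1
take √, sign -1: I = -0.28209479

-0.282095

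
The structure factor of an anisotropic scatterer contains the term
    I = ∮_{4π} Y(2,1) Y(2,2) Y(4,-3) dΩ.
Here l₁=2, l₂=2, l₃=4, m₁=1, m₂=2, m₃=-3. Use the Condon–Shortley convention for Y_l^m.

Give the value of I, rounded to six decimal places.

-0.238414

Rules hold: Σm=0, L=8 even, 0≤4≤4.
N = 5·5·9 = 225
Δ = 0!·4!·4!/9! = 1/630
Racah Σ t=0..0: t=0:+1/16 = 1/16
⇒ 3j(2 2 4; 0 0 0)² = 2/35, sgn +1
Racah Σ t=0..0: t=0:+1/144 = 1/144
⇒ 3j(2 2 4; 1 2 -3)² = 1/18, sgn -1
4πI² = N·(3j₀)²·(3jₘ)² = 5/7
I = -1·√(0.714286/4π) = -0.23841361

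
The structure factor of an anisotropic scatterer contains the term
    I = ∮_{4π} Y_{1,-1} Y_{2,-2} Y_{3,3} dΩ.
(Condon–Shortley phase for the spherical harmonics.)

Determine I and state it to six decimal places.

-0.319865

Rules hold: Σm=0, L=6 even, 1≤3≤3.
N = 3·5·7 = 105
Δ = 0!·2!·4!/7! = 1/105
Racah Σ t=0..0: t=0:+1/4 = 1/4
⇒ 3j(1 2 3; 0 0 0)² = 3/35, sgn -1
Racah Σ t=0..0: t=0:+1/48 = 1/48
⇒ 3j(1 2 3; -1 -2 3)² = 1/7, sgn +1
4πI² = N·(3j₀)²·(3jₘ)² = 9/7
I = -1·√(1.28571/4π) = -0.31986543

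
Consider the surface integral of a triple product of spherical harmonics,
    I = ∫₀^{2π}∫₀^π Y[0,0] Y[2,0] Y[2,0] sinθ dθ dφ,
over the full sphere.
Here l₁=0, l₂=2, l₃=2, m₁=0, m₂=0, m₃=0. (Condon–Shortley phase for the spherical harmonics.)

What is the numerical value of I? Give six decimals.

Rules hold: Σm=0, L=4 even, 2≤2≤2.
N = 1·5·5 = 25
Δ = 0!·0!·4!/5! = 1/5
Racah Σ t=0..0: t=0:+1/4 = 1/4
⇒ 3j(0 2 2; 0 0 0)² = 1/5, sgn +1
(m-triple is (0,0,0) — same symbol as above.)
4πI² = N·(3j₀)²·(3jₘ)² = 1/1
I = +1·√(1/4π) = 0.28209479

0.282095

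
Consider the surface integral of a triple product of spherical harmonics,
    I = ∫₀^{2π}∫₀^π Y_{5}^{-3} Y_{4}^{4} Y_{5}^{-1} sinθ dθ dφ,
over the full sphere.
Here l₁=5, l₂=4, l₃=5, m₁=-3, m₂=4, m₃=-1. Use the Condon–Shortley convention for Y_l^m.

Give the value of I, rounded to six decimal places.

-0.168084

Rules hold: Σm=0, L=14 even, 1≤5≤9.
N = 11·9·11 = 1089
Δ = 4!·6!·4!/15! = 1/3153150
Racah Σ t=0..4: t=0:+1/69120 t=1:−1/1728 t=2:+1/576 t=3:−1/1728 t=4:+1/69120 = 7/11520
⇒ 3j(5 4 5; 0 0 0)² = 2/143, sgn -1
Racah Σ t=4..4: t=4:+1/27648 = 1/27648
⇒ 3j(5 4 5; -3 4 -1)² = 10/429, sgn +1
4πI² = N·(3j₀)²·(3jₘ)² = 60/169
I = -1·√(0.35503/4π) = -0.16808437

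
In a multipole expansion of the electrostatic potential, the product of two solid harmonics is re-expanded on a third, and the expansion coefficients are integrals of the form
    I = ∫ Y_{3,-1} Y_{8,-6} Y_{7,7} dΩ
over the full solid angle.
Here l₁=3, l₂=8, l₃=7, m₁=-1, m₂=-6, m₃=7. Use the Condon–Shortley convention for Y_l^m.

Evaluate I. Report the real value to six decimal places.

-0.126536

Rules hold: Σm=0, L=18 even, 5≤7≤11.
N = 7·17·15 = 1785
Δ = 4!·2!·12!/19! = 1/5290740
Racah Σ t=1..3: t=1:−1/7257600 t=2:+1/2073600 t=3:−1/7257600 = 1/4838400
⇒ 3j(3 8 7; 0 0 0)² = 252/20995, sgn -1
Racah Σ t=2..2: t=2:+1/3832012800 = 1/3832012800
⇒ 3j(3 8 7; -1 -6 7)² = 91/9690, sgn +1
4πI² = N·(3j₀)²·(3jₘ)² = 6174/30685
I = -1·√(0.201206/4π) = -0.12653635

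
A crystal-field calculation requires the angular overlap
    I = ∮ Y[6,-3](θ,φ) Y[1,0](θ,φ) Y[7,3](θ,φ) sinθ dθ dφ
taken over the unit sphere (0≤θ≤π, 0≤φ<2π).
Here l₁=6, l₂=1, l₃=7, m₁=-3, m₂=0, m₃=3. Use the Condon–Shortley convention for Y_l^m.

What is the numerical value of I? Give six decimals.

-0.221293

Rules hold: Σm=0, L=14 even, 5≤7≤7.
N = 13·3·15 = 585
Δ = 0!·12!·2!/15! = 1/1365
Racah Σ t=0..0: t=0:+1/518400 = 1/518400
⇒ 3j(6 1 7; 0 0 0)² = 7/195, sgn -1
Racah Σ t=0..0: t=0:+1/2177280 = 1/2177280
⇒ 3j(6 1 7; -3 0 3)² = 8/273, sgn +1
4πI² = N·(3j₀)²·(3jₘ)² = 8/13
I = -1·√(0.615385/4π) = -0.22129336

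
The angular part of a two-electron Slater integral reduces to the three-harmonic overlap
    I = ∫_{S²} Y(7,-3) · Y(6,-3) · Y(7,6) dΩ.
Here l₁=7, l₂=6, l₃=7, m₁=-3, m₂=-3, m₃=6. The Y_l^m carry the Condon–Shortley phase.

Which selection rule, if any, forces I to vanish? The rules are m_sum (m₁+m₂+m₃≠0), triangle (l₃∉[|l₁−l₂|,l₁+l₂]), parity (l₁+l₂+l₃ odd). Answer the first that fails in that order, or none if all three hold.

Σmᵢ = 0  ✓
l₃∈[|l₁−l₂|,l₁+l₂]=[1,13], have l₃=7  ✓
Σlᵢ = 20 ⇒ even  ✓

none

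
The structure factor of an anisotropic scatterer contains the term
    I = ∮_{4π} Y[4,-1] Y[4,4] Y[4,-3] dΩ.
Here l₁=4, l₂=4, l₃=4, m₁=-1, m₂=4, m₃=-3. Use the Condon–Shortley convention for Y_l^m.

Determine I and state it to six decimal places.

m-sum 0 ✓  L=12 even ✓  0≤4≤8 ✓
Π(2lᵢ+1) = 9×9×9 = 729
triangle coeff Δ(4,4,4) = 1/450450
Σ_t [0,4]: t=0:+1/13824 t=1:−1/216 t=2:+1/64 t=3:−1/216 t=4:+1/13824 = 5/768
(3j)²=18/1001 [(4 4 4; 0 0 0)], sign=+1
Σ_t [4,4]: t=4:+1/3456 = 1/3456
(3j)²=35/1287 [(4 4 4; -1 4 -3)], sign=-1
⇒ 4πI² = 7290/20449
I = (-1)√(7290/20449/(4π)) = -0.16843130

-0.168431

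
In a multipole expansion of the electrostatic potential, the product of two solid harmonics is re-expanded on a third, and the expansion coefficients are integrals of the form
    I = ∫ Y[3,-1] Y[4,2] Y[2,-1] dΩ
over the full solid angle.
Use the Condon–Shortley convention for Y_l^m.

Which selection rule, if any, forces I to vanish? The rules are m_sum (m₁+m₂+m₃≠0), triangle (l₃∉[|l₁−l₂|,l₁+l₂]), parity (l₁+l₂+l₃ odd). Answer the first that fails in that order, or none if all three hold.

parity

azimuthal sum: -1 + 2 − 1 = 0  ✓
1 ≤ 2 ≤ 7 (triangle on l)  ✓
L = 3 + 4 + 2 = 9 (odd)  ✗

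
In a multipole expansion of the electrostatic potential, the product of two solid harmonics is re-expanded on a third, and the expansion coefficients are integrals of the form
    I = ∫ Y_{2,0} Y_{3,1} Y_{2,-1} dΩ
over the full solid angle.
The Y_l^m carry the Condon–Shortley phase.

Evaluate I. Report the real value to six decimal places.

Σlᵢ=7 odd — θ-integrand is odd under cosθ→−cosθ; I=0

0.000000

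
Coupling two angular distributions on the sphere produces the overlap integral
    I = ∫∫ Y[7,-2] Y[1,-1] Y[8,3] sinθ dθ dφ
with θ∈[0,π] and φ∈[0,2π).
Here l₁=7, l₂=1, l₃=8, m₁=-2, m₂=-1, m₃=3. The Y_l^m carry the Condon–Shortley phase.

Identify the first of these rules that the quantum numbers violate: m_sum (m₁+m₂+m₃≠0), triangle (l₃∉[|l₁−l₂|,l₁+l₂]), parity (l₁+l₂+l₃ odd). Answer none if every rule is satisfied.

none

m₁+m₂+m₃ = -2 − 1 + 3 = 0  ✓
triangle: |7−1|=6 ≤ l₃=8 ≤ 7+1=8  ✓
parity: l₁+l₂+l₃ = 16 is even  ✓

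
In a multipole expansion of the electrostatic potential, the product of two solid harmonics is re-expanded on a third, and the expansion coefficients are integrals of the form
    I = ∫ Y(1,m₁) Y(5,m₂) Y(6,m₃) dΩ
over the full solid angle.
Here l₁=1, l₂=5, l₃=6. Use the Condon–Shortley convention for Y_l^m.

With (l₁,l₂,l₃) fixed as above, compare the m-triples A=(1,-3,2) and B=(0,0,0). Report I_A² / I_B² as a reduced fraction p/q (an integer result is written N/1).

1/6

l's match ⇒ only the (l;m) 3-j factors differ between A and B.
A: triangle coeff Δ(1,5,6) = 1/858; Σ_t [0,0]: t=0:+1/161280 = 1/161280; (3j)²=1/143 [(1 5 6; 1 -3 2)], sign=+1
B: triangle coeff Δ(1,5,6) = 1/858; Σ_t [0,0]: t=0:+1/14400 = 1/14400; (3j)²=6/143 [(1 5 6; 0 0 0)], sign=+1
I_A²/I_B² = (1/143)/(6/143) = 1/6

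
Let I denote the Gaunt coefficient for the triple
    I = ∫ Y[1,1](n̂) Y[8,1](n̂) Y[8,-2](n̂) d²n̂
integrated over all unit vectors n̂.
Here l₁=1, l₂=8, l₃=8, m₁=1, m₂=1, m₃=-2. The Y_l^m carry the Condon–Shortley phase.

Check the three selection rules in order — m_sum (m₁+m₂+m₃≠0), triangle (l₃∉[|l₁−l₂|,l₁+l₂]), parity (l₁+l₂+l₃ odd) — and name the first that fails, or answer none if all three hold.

parity

m₁+m₂+m₃ = 1 + 1 − 2 = 0  ✓
triangle: |1−8|=7 ≤ l₃=8 ≤ 1+8=9  ✓
parity: l₁+l₂+l₃ = 17 is odd  ✗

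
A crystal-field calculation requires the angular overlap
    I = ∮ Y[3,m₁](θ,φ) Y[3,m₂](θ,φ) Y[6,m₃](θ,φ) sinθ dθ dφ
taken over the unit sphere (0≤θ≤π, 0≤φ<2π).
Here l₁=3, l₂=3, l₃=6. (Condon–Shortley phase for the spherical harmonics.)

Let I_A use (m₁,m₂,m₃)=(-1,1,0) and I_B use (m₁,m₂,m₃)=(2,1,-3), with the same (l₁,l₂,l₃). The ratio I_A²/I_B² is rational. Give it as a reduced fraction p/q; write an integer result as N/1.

25/42

l's match ⇒ only the (l;m) 3-j factors differ between A and B.
A: triangle coeff Δ(3,3,6) = 1/12012; Σ_t [0,0]: t=0:+1/2304 = 1/2304; (3j)²=75/4004 [(3 3 6; -1 1 0)], sign=+1
B: triangle coeff Δ(3,3,6) = 1/12012; Σ_t [0,0]: t=0:+1/5760 = 1/5760; (3j)²=9/286 [(3 3 6; 2 1 -3)], sign=-1
I_A²/I_B² = (75/4004)/(9/286) = 25/42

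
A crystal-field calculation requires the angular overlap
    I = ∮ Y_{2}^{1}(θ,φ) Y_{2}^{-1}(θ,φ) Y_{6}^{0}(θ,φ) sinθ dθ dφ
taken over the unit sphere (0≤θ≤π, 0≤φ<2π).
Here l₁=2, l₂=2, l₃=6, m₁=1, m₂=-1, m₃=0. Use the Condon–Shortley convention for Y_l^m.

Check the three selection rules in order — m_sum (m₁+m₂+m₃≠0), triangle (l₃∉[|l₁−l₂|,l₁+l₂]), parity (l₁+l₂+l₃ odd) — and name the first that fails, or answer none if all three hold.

triangle

Σmᵢ = 0  ✓
l₃∈[|l₁−l₂|,l₁+l₂]=[0,4], have l₃=6  ✗
Σlᵢ = 10 ⇒ even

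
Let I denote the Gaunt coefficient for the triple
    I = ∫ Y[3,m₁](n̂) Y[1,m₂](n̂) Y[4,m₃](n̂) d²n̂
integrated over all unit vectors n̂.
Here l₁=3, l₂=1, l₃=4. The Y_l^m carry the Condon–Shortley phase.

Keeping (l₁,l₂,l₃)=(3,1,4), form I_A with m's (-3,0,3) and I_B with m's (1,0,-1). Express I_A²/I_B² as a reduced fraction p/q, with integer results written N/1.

7/15

Same 3,1,4: normalisation and zero-m 3j drop out of the ratio.
A: Δ: 0! 6! 2! / 9! → 1/252; sum: t=0:+1/720 = 1/720; 3j²(3 1 4; -3 0 3) = Δ·Π!·Σ² = 1/36  (sign -1)
B: Δ: 0! 6! 2! / 9! → 1/252; sum: t=0:+1/48 = 1/48; 3j²(3 1 4; 1 0 -1) = Δ·Π!·Σ² = 5/84  (sign -1)
I_A²/I_B² = (1/36)/(5/84) = 7/15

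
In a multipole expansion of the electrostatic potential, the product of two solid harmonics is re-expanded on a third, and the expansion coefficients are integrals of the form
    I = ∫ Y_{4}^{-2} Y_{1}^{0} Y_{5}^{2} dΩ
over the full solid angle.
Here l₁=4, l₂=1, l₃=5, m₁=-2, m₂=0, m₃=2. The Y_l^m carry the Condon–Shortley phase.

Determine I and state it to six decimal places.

0.225034

m-sum 0 ✓  L=10 even ✓  3≤5≤5 ✓
Π(2lᵢ+1) = 9×3×11 = 297
triangle coeff Δ(4,1,5) = 1/495
Σ_t [0,0]: t=0:+1/576 = 1/576
(3j)²=5/99 [(4 1 5; 0 0 0)], sign=-1
Σ_t [0,0]: t=0:+1/1440 = 1/1440
(3j)²=7/165 [(4 1 5; -2 0 2)], sign=-1
⇒ 4πI² = 7/11
I = (+1)√(7/11/(4π)) = 0.22503380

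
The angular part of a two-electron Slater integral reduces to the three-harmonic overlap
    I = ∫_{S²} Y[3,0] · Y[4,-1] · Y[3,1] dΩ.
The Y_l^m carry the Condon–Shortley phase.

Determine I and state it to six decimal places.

-0.099323

Rules hold: Σm=0, L=10 even, 1≤3≤7.
N = 7·9·7 = 441
Δ = 4!·2!·4!/11! = 1/34650
Racah Σ t=1..3: t=1:−1/72 t=2:+1/16 t=3:−1/72 = 5/144
⇒ 3j(3 4 3; 0 0 0)² = 2/77, sgn -1
Racah Σ t=1..3: t=1:−1/48 t=2:+1/24 t=3:−1/288 = 5/288
⇒ 3j(3 4 3; 0 -1 1)² = 5/462, sgn +1
4πI² = N·(3j₀)²·(3jₘ)² = 15/121
I = -1·√(0.123967/4π) = -0.09932258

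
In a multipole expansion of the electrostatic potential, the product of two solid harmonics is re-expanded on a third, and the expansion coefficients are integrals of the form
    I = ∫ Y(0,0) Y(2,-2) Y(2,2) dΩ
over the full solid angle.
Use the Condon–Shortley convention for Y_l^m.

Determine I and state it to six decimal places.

m-sum 0 ✓  L=4 even ✓  2≤2≤2 ✓
Π(2lᵢ+1) = 1×5×5 = 25
triangle coeff Δ(0,2,2) = 1/5
Σ_t [0,0]: t=0:+1/4 = 1/4
(3j)²=1/5 [(0 2 2; 0 0 0)], sign=+1
Σ_t [0,0]: t=0:+1/24 = 1/24
(3j)²=1/5 [(0 2 2; 0 -2 2)], sign=+1
⇒ 4πI² = 1/1
I = (+1)√(1/1/(4π)) = 0.28209479

0.282095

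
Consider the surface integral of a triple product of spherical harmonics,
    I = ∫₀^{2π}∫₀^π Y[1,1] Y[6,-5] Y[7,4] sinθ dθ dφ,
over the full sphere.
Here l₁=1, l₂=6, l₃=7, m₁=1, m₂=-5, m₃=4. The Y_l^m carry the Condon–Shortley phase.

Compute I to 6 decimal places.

Rules hold: Σm=0, L=14 even, 5≤7≤7.
N = 3·13·15 = 585
Δ = 0!·2!·12!/15! = 1/1365
Racah Σ t=0..0: t=0:+1/518400 = 1/518400
⇒ 3j(1 6 7; 0 0 0)² = 7/195, sgn -1
Racah Σ t=0..0: t=0:+1/79833600 = 1/79833600
⇒ 3j(1 6 7; 1 -5 4)² = 1/455, sgn -1
4πI² = N·(3j₀)²·(3jₘ)² = 3/65
I = +1·√(0.0461538/4π) = 0.06060368

0.060604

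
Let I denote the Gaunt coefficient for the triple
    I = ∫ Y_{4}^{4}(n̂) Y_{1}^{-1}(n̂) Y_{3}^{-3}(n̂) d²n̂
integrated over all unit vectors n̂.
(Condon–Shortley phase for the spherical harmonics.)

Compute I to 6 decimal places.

0.325735

m-sum 0 ✓  L=8 even ✓  3≤3≤5 ✓
Π(2lᵢ+1) = 9×3×7 = 189
triangle coeff Δ(4,1,3) = 1/252
Σ_t [1,1]: t=1:−1/36 = -1/36
(3j)²=4/63 [(4 1 3; 0 0 0)], sign=+1
Σ_t [0,0]: t=0:+1/1440 = 1/1440
(3j)²=1/9 [(4 1 3; 4 -1 -3)], sign=+1
⇒ 4πI² = 4/3
I = (+1)√(4/3/(4π)) = 0.32573501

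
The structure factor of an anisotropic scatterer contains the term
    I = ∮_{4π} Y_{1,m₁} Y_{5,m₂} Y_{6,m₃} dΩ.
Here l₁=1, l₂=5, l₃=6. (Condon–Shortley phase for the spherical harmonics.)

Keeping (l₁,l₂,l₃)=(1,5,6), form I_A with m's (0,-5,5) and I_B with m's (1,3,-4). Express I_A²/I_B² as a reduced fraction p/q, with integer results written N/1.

11/45

l's match ⇒ only the (l;m) 3-j factors differ between A and B.
A: triangle coeff Δ(1,5,6) = 1/858; Σ_t [0,0]: t=0:+1/3628800 = 1/3628800; (3j)²=1/78 [(1 5 6; 0 -5 5)], sign=-1
B: triangle coeff Δ(1,5,6) = 1/858; Σ_t [0,0]: t=0:+1/161280 = 1/161280; (3j)²=15/286 [(1 5 6; 1 3 -4)], sign=+1
I_A²/I_B² = (1/78)/(15/286) = 11/45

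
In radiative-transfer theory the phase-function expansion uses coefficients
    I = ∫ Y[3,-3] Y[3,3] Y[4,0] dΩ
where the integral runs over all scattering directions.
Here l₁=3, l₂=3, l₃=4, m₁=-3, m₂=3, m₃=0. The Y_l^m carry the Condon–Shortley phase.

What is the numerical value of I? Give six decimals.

Rules hold: Σm=0, L=10 even, 0≤4≤6.
N = 7·7·9 = 441
Δ = 2!·4!·4!/11! = 1/34650
Racah Σ t=0..2: t=0:+1/72 t=1:−1/16 t=2:+1/72 = -5/144
⇒ 3j(3 3 4; 0 0 0)² = 2/77, sgn -1
Racah Σ t=2..2: t=2:+1/1152 = 1/1152
⇒ 3j(3 3 4; -3 3 0)² = 1/154, sgn +1
4πI² = N·(3j₀)²·(3jₘ)² = 9/121
I = -1·√(0.0743802/4π) = -0.07693494

-0.076935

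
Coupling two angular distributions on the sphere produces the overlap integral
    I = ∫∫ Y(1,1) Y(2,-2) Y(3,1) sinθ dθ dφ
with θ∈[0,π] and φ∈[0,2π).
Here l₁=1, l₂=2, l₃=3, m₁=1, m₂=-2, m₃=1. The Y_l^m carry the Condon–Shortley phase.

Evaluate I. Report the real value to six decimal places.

Rules hold: Σm=0, L=6 even, 1≤3≤3.
N = 3·5·7 = 105
Δ = 0!·2!·4!/7! = 1/105
Racah Σ t=0..0: t=0:+1/4 = 1/4
⇒ 3j(1 2 3; 0 0 0)² = 3/35, sgn -1
Racah Σ t=0..0: t=0:+1/48 = 1/48
⇒ 3j(1 2 3; 1 -2 1)² = 1/105, sgn +1
4πI² = N·(3j₀)²·(3jₘ)² = 3/35
I = -1·√(0.0857143/4π) = -0.08258890

-0.082589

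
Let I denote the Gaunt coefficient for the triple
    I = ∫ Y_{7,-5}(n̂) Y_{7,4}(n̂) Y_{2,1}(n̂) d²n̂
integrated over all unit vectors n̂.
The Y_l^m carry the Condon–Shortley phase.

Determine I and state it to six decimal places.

Checks pass: Σm=0; 16 even; l₃=2∈[0,14].
(2·7+1)(2·7+1)(2·2+1) = 1125
Δ: 12! 2! 2! / 17! → 1/185640
sum: t=5:−1/2419200 t=6:+1/518400 t=7:−1/2419200 = 1/907200
3j²(7 7 2; 0 0 0) = Δ·Π!·Σ² = 56/3315  (sign +1)
sum: t=10:+1/14515200 t=11:−1/79833600 = 1/17740800
3j²(7 7 2; -5 4 1) = Δ·Π!·Σ² = 729/30940  (sign -1)
combine: 4πI² = 1125·56/3315·729/30940 = 21870/48841
take √, sign -1: I = -0.18876748

-0.188767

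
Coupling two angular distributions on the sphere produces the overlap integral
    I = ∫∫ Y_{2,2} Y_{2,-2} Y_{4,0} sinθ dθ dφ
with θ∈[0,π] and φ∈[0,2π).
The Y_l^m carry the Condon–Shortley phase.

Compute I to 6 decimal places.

m-sum 0 ✓  L=8 even ✓  0≤4≤4 ✓
Π(2lᵢ+1) = 5×5×9 = 225
triangle coeff Δ(2,2,4) = 1/630
Σ_t [0,0]: t=0:+1/16 = 1/16
(3j)²=2/35 [(2 2 4; 0 0 0)], sign=+1
Σ_t [0,0]: t=0:+1/576 = 1/576
(3j)²=1/630 [(2 2 4; 2 -2 0)], sign=+1
⇒ 4πI² = 1/49
I = (+1)√(1/49/(4π)) = 0.04029926

0.040299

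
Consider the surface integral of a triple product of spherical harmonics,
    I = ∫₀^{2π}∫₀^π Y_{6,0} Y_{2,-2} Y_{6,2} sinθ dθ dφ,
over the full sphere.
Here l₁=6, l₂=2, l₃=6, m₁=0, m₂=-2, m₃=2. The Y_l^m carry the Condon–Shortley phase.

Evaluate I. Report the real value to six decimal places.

-0.191909

m-sum 0 ✓  L=14 even ✓  4≤6≤8 ✓
Π(2lᵢ+1) = 13×5×13 = 845
triangle coeff Δ(6,2,6) = 1/90090
Σ_t [0,2]: t=0:+1/69120 t=1:−1/14400 t=2:+1/69120 = -7/172800
(3j)²=14/715 [(6 2 6; 0 0 0)], sign=-1
Σ_t [0,0]: t=0:+1/69120 = 1/69120
(3j)²=4/143 [(6 2 6; 0 -2 2)], sign=+1
⇒ 4πI² = 56/121
I = (-1)√(56/121/(4π)) = -0.19190947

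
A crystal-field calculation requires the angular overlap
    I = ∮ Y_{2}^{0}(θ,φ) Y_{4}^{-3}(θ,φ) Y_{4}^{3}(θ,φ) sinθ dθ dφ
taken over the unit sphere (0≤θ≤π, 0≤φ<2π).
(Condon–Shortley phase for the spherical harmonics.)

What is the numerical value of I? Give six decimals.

0.057344

Checks pass: Σm=0; 10 even; l₃=4∈[2,6].
(2·2+1)(2·4+1)(2·4+1) = 405
Δ: 2! 2! 6! / 11! → 1/13860
sum: t=0:+1/192 t=1:−1/36 t=2:+1/192 = -5/288
3j²(2 4 4; 0 0 0) = Δ·Π!·Σ² = 20/693  (sign -1)
sum: t=0:+1/480 t=1:−1/720 = 1/1440
3j²(2 4 4; 0 -3 3) = Δ·Π!·Σ² = 7/1980  (sign -1)
combine: 4πI² = 405·20/693·7/1980 = 5/121
take √, sign +1: I = 0.05734392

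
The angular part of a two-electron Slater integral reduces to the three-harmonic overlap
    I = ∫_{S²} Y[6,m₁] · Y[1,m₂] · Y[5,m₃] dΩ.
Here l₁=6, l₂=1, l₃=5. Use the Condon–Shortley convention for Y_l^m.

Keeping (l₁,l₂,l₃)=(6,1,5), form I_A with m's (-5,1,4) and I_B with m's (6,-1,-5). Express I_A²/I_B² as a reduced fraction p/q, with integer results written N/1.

Same 6,1,5: normalisation and zero-m 3j drop out of the ratio.
A: Δ: 2! 10! 0! / 13! → 1/858; sum: t=2:+1/725760 = 1/725760; 3j²(6 1 5; -5 1 4) = Δ·Π!·Σ² = 5/78  (sign -1)
B: Δ: 2! 10! 0! / 13! → 1/858; sum: t=0:+1/7257600 = 1/7257600; 3j²(6 1 5; 6 -1 -5) = Δ·Π!·Σ² = 1/13  (sign +1)
I_A²/I_B² = (5/78)/(1/13) = 5/6

5/6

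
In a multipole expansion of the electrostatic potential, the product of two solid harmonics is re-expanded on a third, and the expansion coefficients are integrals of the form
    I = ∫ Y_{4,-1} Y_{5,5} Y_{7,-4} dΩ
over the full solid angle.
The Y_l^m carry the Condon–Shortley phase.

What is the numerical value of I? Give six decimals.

Rules hold: Σm=0, L=16 even, 1≤7≤9.
N = 9·11·15 = 1485
Δ = 2!·6!·8!/17! = 1/6126120
Racah Σ t=0..2: t=0:+1/69120 t=1:−1/20736 t=2:+1/69120 = -1/51840
⇒ 3j(4 5 7; 0 0 0)² = 280/21879, sgn +1
Racah Σ t=2..2: t=2:+1/2903040 = 1/2903040
⇒ 3j(4 5 7; -1 5 -4)² = 75/6188, sgn -1
4πI² = N·(3j₀)²·(3jₘ)² = 11250/48841
I = -1·√(0.230339/4π) = -0.13538765

-0.135388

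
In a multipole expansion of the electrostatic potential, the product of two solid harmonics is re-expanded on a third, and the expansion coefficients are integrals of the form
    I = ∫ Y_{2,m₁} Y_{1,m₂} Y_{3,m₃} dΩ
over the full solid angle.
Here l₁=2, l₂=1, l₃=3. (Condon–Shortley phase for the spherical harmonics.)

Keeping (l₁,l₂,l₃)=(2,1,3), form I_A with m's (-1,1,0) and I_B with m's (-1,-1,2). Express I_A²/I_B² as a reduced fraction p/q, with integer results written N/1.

3/10

Same 2,1,3: normalisation and zero-m 3j drop out of the ratio.
A: Δ: 0! 4! 2! / 7! → 1/105; sum: t=0:+1/12 = 1/12; 3j²(2 1 3; -1 1 0) = Δ·Π!·Σ² = 1/35  (sign -1)
B: Δ: 0! 4! 2! / 7! → 1/105; sum: t=0:+1/12 = 1/12; 3j²(2 1 3; -1 -1 2) = Δ·Π!·Σ² = 2/21  (sign -1)
I_A²/I_B² = (1/35)/(2/21) = 3/10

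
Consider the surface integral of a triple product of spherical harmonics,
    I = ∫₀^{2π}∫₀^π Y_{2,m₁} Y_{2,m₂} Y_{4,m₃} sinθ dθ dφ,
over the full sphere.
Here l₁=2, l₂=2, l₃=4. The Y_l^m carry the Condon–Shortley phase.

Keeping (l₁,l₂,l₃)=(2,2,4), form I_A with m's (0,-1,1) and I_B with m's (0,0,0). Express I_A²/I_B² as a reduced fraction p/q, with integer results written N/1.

5/6

l's match ⇒ only the (l;m) 3-j factors differ between A and B.
A: triangle coeff Δ(2,2,4) = 1/630; Σ_t [0,0]: t=0:+1/24 = 1/24; (3j)²=1/21 [(2 2 4; 0 -1 1)], sign=-1
B: triangle coeff Δ(2,2,4) = 1/630; Σ_t [0,0]: t=0:+1/16 = 1/16; (3j)²=2/35 [(2 2 4; 0 0 0)], sign=+1
I_A²/I_B² = (1/21)/(2/35) = 5/6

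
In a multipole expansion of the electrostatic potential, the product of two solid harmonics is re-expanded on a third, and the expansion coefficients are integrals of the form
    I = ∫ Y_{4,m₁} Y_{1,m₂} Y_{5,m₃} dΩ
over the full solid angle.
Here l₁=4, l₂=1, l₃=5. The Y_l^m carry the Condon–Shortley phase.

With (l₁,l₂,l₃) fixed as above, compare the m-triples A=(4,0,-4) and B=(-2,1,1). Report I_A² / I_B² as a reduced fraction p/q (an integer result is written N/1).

Same 4,1,5: normalisation and zero-m 3j drop out of the ratio.
A: Δ: 0! 8! 2! / 11! → 1/495; sum: t=0:+1/40320 = 1/40320; 3j²(4 1 5; 4 0 -4) = Δ·Π!·Σ² = 1/55  (sign -1)
B: Δ: 0! 8! 2! / 11! → 1/495; sum: t=0:+1/2880 = 1/2880; 3j²(4 1 5; -2 1 1) = Δ·Π!·Σ² = 2/165  (sign +1)
I_A²/I_B² = (1/55)/(2/165) = 3/2

3/2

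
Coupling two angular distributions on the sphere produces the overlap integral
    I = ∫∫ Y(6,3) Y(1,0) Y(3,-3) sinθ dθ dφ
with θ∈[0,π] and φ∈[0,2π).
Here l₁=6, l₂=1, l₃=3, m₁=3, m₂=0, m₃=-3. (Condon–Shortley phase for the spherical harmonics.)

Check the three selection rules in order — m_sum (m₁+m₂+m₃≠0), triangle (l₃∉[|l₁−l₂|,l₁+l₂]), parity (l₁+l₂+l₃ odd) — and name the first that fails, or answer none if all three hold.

Σmᵢ = 0  ✓
l₃∈[|l₁−l₂|,l₁+l₂]=[5,7], have l₃=3  ✗
Σlᵢ = 10 ⇒ even

triangle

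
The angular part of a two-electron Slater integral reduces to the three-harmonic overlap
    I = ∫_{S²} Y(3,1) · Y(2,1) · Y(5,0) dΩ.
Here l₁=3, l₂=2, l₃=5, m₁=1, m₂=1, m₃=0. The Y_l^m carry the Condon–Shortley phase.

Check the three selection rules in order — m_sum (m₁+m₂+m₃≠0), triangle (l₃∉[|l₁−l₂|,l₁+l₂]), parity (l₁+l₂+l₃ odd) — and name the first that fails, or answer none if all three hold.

m_sum

Σmᵢ = 2  ✗
l₃∈[|l₁−l₂|,l₁+l₂]=[1,5], have l₃=5
Σlᵢ = 10 ⇒ even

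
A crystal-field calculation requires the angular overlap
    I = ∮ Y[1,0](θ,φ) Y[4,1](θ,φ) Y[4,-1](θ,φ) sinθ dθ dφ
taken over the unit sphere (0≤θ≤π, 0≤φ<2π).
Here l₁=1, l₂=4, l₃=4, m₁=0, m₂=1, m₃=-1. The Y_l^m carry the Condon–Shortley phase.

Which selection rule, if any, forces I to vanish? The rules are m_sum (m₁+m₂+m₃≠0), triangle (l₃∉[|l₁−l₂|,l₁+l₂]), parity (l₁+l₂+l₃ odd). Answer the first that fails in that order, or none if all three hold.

parity

azimuthal sum: 0 + 1 − 1 = 0  ✓
3 ≤ 4 ≤ 5 (triangle on l)  ✓
L = 1 + 4 + 4 = 9 (odd)  ✗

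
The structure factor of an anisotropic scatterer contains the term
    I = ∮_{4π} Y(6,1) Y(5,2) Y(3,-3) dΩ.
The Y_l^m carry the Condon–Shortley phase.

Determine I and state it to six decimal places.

0.145631

m-sum 0 ✓  L=14 even ✓  1≤3≤11 ✓
Π(2lᵢ+1) = 13×11×7 = 1001
triangle coeff Δ(6,5,3) = 1/675675
Σ_t [3,5]: t=3:−1/8640 t=4:+1/2304 t=5:−1/8640 = 7/34560
(3j)²=7/429 [(6 5 3; 0 0 0)], sign=-1
Σ_t [5,5]: t=5:−1/34560 = -1/34560
(3j)²=7/429 [(6 5 3; 1 2 -3)], sign=-1
⇒ 4πI² = 343/1287
I = (+1)√(343/1287/(4π)) = 0.14563067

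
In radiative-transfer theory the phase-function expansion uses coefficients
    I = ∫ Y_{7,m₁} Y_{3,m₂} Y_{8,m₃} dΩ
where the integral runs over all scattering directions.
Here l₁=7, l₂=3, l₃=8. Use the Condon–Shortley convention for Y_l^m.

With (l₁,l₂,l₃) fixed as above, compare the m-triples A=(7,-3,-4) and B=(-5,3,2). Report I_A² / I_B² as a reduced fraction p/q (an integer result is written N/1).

91/990

Same 7,3,8: normalisation and zero-m 3j drop out of the ratio.
A: Δ: 2! 12! 4! / 19! → 1/5290740; sum: t=0:+1/22992076800 = 1/22992076800; 3j²(7 3 8; 7 -3 -4) = Δ·Π!·Σ² = 1/3876  (sign +1)
B: Δ: 2! 12! 4! / 19! → 1/5290740; sum: t=2:+1/348364800 = 1/348364800; 3j²(7 3 8; -5 3 2) = Δ·Π!·Σ² = 165/58786  (sign +1)
I_A²/I_B² = (1/3876)/(165/58786) = 91/990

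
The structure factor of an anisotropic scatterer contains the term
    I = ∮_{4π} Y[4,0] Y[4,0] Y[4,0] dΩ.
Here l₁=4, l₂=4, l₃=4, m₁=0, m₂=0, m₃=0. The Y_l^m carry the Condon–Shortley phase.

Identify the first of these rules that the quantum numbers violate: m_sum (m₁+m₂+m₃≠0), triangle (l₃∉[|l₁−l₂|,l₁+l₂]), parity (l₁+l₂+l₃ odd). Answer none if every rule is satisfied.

none

Σmᵢ = 0  ✓
l₃∈[|l₁−l₂|,l₁+l₂]=[0,8], have l₃=4  ✓
Σlᵢ = 12 ⇒ even  ✓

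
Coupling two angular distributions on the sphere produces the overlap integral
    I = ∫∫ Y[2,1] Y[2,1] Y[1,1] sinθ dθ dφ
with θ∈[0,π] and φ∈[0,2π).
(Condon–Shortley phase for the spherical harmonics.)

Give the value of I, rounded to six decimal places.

1 + 1 + 1 = 3 ≠ 0: azimuthal integral kills it; I = 0

0.000000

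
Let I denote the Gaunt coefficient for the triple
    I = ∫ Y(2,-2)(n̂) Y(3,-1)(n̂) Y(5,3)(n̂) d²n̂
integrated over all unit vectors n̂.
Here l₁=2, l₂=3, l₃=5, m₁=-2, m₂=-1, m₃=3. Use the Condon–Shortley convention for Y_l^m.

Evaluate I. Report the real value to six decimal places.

Checks pass: Σm=0; 10 even; l₃=5∈[1,5].
(2·2+1)(2·3+1)(2·5+1) = 385
Δ: 0! 4! 6! / 11! → 1/2310
sum: t=0:+1/144 = 1/144
3j²(2 3 5; 0 0 0) = Δ·Π!·Σ² = 10/231  (sign -1)
sum: t=0:+1/1152 = 1/1152
3j²(2 3 5; -2 -1 3) = Δ·Π!·Σ² = 1/33  (sign +1)
combine: 4πI² = 385·10/231·1/33 = 50/99
take √, sign -1: I = -0.20047604

-0.200476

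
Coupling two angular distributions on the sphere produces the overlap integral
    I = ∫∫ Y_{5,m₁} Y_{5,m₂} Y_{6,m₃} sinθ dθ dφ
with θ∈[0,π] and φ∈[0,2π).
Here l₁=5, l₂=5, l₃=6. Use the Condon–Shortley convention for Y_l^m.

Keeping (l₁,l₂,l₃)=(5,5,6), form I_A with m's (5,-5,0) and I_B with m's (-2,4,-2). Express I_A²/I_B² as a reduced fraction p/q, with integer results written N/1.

5/28

Shared (l₁,l₂,l₃)=(5,5,6): N and (l;000)² cancel in I_A²/I_B².
A: Δ = 4!·6!·6!/17! = 1/28588560; Racah Σ t=0..0: t=0:+1/12441600 = 1/12441600; ⇒ 3j(5 5 6; 5 -5 0)² = 15/9724, sgn +1
B: Δ = 4!·6!·6!/17! = 1/28588560; Racah Σ t=3..4: t=3:−1/207360 t=4:+1/103680 = 1/207360; ⇒ 3j(5 5 6; -2 4 -2)² = 21/2431, sgn +1
I_A²/I_B² = (15/9724)/(21/2431) = 5/28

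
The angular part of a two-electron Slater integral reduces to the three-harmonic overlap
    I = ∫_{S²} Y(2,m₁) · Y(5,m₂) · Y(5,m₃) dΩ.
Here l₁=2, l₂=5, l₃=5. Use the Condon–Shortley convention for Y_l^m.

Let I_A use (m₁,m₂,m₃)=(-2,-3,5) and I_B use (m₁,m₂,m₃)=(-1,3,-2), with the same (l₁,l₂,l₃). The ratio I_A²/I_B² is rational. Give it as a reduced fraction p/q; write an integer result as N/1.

Shared (l₁,l₂,l₃)=(2,5,5): N and (l;000)² cancel in I_A²/I_B².
A: Δ = 2!·2!·8!/13! = 1/38610; Racah Σ t=2..2: t=2:+1/161280 = 1/161280; ⇒ 3j(2 5 5; -2 -3 5)² = 1/143, sgn +1
B: Δ = 2!·2!·8!/13! = 1/38610; Racah Σ t=1..2: t=1:−1/10080 t=2:+1/2880 = 1/4032; ⇒ 3j(2 5 5; -1 3 -2)² = 10/429, sgn -1
I_A²/I_B² = (1/143)/(10/429) = 3/10

3/10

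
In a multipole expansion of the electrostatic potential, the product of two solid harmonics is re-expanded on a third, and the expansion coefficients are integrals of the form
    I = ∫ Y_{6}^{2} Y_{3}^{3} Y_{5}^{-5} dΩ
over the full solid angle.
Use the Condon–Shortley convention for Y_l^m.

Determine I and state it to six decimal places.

-0.036034

Rules hold: Σm=0, L=14 even, 3≤5≤9.
N = 13·7·11 = 1001
Δ = 4!·8!·2!/15! = 1/675675
Racah Σ t=1..3: t=1:−1/8640 t=2:+1/2304 t=3:−1/8640 = 7/34560
⇒ 3j(6 3 5; 0 0 0)² = 7/429, sgn -1
Racah Σ t=4..4: t=4:+1/1935360 = 1/1935360
⇒ 3j(6 3 5; 2 3 -5)² = 1/1001, sgn +1
4πI² = N·(3j₀)²·(3jₘ)² = 7/429
I = -1·√(0.016317/4π) = -0.03603425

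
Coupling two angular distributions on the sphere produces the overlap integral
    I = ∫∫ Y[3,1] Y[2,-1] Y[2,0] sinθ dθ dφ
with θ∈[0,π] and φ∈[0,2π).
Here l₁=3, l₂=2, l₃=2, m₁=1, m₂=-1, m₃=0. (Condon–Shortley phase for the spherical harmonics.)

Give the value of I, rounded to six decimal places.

0.000000

L=7 odd ⇒ parity kills the (l;000) factor ⇒ I = 0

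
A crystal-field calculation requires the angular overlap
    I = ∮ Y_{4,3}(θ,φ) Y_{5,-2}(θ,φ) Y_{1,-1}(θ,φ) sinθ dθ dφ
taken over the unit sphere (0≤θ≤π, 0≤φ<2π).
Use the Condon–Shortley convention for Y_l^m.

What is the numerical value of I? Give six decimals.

0.085055

Rules hold: Σm=0, L=10 even, 1≤1≤9.
N = 9·11·3 = 297
Δ = 8!·0!·2!/11! = 1/495
Racah Σ t=4..4: t=4:+1/576 = 1/576
⇒ 3j(4 5 1; 0 0 0)² = 5/99, sgn -1
Racah Σ t=1..1: t=1:−1/10080 = -1/10080
⇒ 3j(4 5 1; 3 -2 -1)² = 1/165, sgn -1
4πI² = N·(3j₀)²·(3jₘ)² = 1/11
I = +1·√(0.0909091/4π) = 0.08505478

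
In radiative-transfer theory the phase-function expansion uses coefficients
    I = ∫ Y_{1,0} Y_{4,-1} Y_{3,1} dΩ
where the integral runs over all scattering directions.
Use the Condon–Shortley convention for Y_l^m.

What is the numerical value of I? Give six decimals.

-0.238414

Checks pass: Σm=0; 8 even; l₃=3∈[3,5].
(2·1+1)(2·4+1)(2·3+1) = 189
Δ: 2! 0! 6! / 9! → 1/252
sum: t=1:−1/36 = -1/36
3j²(1 4 3; 0 0 0) = Δ·Π!·Σ² = 4/63  (sign +1)
sum: t=1:−1/48 = -1/48
3j²(1 4 3; 0 -1 1) = Δ·Π!·Σ² = 5/84  (sign -1)
combine: 4πI² = 189·4/63·5/84 = 5/7
take √, sign -1: I = -0.23841361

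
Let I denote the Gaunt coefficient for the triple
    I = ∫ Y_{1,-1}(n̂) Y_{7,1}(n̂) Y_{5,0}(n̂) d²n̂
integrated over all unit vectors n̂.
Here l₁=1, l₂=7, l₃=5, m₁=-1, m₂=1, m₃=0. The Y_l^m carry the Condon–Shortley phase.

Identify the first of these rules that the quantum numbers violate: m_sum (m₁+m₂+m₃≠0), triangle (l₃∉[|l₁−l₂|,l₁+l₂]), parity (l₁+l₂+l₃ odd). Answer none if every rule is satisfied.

triangle

azimuthal sum: -1 + 1 + 0 = 0  ✓
6 ≤ 5 ≤ 8 (triangle on l)  ✗
L = 1 + 7 + 5 = 13 (odd)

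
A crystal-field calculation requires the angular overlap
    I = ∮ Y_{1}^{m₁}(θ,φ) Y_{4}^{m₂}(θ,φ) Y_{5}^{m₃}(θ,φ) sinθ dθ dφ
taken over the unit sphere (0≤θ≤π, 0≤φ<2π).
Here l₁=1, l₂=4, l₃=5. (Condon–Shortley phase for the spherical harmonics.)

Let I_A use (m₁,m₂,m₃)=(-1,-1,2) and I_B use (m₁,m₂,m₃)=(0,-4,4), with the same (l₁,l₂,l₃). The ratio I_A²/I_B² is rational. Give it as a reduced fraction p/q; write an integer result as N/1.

7/3

Shared (l₁,l₂,l₃)=(1,4,5): N and (l;000)² cancel in I_A²/I_B².
A: Δ = 0!·2!·8!/11! = 1/495; Racah Σ t=0..0: t=0:+1/1440 = 1/1440; ⇒ 3j(1 4 5; -1 -1 2)² = 7/165, sgn -1
B: Δ = 0!·2!·8!/11! = 1/495; Racah Σ t=0..0: t=0:+1/40320 = 1/40320; ⇒ 3j(1 4 5; 0 -4 4)² = 1/55, sgn -1
I_A²/I_B² = (7/165)/(1/55) = 7/3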